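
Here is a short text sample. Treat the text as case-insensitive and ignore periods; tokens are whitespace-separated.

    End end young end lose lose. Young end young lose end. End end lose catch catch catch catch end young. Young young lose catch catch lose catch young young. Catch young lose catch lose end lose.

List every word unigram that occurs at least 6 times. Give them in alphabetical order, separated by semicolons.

catch; end; lose; young

Unigram counts meeting the condition (at least 6 times):
  catch: 9
  end: 9
  lose: 9
  young: 9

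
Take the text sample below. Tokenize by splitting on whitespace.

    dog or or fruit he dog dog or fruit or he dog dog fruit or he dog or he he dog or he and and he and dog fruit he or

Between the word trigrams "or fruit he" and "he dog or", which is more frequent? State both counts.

"or fruit he": 1 occurrence
"he dog or": 2 occurrences

"he dog or" (2 vs 1)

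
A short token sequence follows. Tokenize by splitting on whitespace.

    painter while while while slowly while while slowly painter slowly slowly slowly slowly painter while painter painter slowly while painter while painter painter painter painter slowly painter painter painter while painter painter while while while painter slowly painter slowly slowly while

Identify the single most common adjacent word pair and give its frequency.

"painter painter", 7 times

Bigram frequencies (highest first):
  painter painter: 7
  painter while: 5
  while while: 5
  painter slowly: 5
  while painter: 5
  slowly painter: 4
  … (3 more, each ≤ 4)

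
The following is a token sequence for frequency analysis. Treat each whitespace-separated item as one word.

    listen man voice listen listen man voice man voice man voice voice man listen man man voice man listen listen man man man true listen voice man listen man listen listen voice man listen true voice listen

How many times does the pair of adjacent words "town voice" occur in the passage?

0

Scanning the 36 overlapping bigram windows for "town voice":
  (none found)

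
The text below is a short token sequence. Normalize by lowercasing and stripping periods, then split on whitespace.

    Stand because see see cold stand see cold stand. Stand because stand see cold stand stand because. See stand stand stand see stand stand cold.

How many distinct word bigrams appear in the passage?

10

25 tokens → 24 bigram windows in total.
Repeated bigrams (each contributes count−1 duplicates):
  stand stand: 5
  cold stand: 3
  see cold: 3
  stand because: 3
  stand see: 3
  because see: 2
  see stand: 2
14 duplicate windows → 24 − 14 = 10 distinct.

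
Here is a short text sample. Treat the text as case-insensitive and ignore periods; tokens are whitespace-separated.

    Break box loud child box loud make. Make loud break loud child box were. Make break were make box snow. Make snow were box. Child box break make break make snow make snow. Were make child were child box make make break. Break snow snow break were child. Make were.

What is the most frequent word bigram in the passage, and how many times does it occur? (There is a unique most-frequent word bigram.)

"child box", 4 times

Bigram frequencies (highest first):
  child box: 4
  were make: 3
  make break: 3
  make snow: 3
  box loud: 2
  loud child: 2
  … (26 more, each ≤ 2)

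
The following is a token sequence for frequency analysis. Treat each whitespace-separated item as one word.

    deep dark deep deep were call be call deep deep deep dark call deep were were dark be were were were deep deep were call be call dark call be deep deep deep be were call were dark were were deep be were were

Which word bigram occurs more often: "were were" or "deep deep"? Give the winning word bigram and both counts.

"were were": 5 occurrences
"deep deep": 6 occurrences

"deep deep" (6 vs 5)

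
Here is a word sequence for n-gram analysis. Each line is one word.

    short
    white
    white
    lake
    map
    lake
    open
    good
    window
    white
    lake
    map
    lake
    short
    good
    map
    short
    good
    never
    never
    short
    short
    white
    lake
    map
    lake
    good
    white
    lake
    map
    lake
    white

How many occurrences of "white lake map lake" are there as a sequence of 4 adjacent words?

4

Scanning the 29 overlapping 4-gram windows for "white lake map lake":
  position 3–6: white lake map lake
  position 10–13: white lake map lake
  position 23–26: white lake map lake
  position 28–31: white lake map lake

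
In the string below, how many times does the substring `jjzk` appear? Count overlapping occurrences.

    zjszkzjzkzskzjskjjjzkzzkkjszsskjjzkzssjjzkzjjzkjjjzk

5

Sliding a length-4 window over the 52 characters (49 positions):
  position 18–21: jjzk
  position 32–35: jjzk
  position 39–42: jjzk
  position 44–47: jjzk
  position 49–52: jjzk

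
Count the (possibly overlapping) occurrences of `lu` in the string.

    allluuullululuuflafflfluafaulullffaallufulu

8

Sliding a length-2 window over the 43 characters (42 positions):
  position 4–5: lu
  position 9–10: lu
  position 11–12: lu
  position 13–14: lu
  position 23–24: lu
  position 29–30: lu
  position 38–39: lu
  position 42–43: lu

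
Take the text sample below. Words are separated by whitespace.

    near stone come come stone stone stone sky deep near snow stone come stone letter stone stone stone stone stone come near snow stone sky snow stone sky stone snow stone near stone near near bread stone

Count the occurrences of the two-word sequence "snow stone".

4

Scanning the 36 overlapping bigram windows for "snow stone":
  position 11–12: snow stone
  position 23–24: snow stone
  position 26–27: snow stone
  position 30–31: snow stone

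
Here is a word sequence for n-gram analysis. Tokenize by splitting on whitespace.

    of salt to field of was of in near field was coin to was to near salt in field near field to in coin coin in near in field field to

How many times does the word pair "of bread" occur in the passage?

Scanning the 30 overlapping bigram windows for "of bread":
  (none found)

0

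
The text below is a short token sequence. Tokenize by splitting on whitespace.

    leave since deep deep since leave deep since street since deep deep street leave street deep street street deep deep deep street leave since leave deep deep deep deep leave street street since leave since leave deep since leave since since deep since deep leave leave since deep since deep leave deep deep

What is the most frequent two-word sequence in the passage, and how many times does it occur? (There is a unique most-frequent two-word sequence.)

"deep deep", 8 times

Bigram frequencies (highest first):
  deep deep: 8
  since deep: 6
  leave since: 5
  deep since: 5
  since leave: 5
  leave deep: 4
  … (10 more, each ≤ 3)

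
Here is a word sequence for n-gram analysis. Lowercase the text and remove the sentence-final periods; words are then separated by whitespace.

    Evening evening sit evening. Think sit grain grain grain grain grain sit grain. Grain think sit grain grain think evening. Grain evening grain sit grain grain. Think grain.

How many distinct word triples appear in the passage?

28 tokens → 26 trigram windows in total.
Repeated trigrams (each contributes count−1 duplicates):
  sit grain grain: 4
  grain grain grain: 3
  grain grain think: 3
  grain sit grain: 2
  think sit grain: 2
9 duplicate windows → 26 − 9 = 17 distinct.

17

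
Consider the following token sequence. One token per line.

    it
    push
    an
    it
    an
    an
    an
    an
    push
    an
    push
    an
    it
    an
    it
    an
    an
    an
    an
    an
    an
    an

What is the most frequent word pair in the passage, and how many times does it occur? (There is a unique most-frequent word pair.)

Bigram frequencies (highest first):
  an an: 9
  push an: 3
  an it: 3
  it an: 3
  an push: 2
  it push: 1

"an an", 9 times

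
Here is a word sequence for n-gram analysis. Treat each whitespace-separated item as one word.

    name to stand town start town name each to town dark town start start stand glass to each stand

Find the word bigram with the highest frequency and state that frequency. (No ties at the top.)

"town start", 2 times

Bigram frequencies (highest first):
  town start: 2
  name to: 1
  to stand: 1
  stand town: 1
  start town: 1
  town name: 1
  … (11 more, each ≤ 1)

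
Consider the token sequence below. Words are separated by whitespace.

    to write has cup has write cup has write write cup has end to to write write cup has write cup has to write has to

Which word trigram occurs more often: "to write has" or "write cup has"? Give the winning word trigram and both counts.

"write cup has" (4 vs 2)

"to write has": 2 occurrences
"write cup has": 4 occurrences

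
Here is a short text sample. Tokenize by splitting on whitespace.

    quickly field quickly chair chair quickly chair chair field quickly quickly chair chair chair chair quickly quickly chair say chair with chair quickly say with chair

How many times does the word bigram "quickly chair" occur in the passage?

4

Scanning the 25 overlapping bigram windows for "quickly chair":
  position 3–4: quickly chair
  position 6–7: quickly chair
  position 11–12: quickly chair
  position 17–18: quickly chair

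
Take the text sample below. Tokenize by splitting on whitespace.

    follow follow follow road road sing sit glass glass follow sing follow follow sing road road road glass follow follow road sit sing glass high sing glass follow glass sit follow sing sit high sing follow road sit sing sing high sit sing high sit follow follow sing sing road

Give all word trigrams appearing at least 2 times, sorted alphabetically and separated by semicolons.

Trigram counts meeting the condition (at least 2 times):
  follow follow road: 2
  follow follow sing: 2
  follow road sit: 2
  road sit sing: 2
  sing high sit: 2

follow follow road; follow follow sing; follow road sit; road sit sing; sing high sit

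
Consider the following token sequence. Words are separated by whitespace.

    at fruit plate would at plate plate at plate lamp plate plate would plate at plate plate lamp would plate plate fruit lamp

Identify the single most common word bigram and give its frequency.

Bigram frequencies (highest first):
  plate plate: 4
  at plate: 3
  plate would: 2
  plate at: 2
  plate lamp: 2
  would plate: 2
  … (7 more, each ≤ 1)

"plate plate", 4 times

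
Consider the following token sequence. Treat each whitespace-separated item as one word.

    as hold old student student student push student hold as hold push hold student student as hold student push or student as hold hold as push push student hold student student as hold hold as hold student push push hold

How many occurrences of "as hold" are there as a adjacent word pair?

6

Scanning the 39 overlapping bigram windows for "as hold":
  position 1–2: as hold
  position 10–11: as hold
  position 16–17: as hold
  position 22–23: as hold
  position 32–33: as hold
  position 35–36: as hold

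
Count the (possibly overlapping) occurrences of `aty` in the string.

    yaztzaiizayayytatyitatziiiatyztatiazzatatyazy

3

Sliding a length-3 window over the 45 characters (43 positions):
  position 16–18: aty
  position 27–29: aty
  position 40–42: aty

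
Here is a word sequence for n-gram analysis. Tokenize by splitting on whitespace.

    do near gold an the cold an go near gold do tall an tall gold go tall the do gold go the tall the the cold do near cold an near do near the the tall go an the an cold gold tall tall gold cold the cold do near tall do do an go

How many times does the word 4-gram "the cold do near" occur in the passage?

2

Scanning the 52 overlapping 4-gram windows for "the cold do near":
  position 25–28: the cold do near
  position 47–50: the cold do near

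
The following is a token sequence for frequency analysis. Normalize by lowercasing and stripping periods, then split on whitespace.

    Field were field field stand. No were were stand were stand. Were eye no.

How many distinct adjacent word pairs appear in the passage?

14 tokens → 13 bigram windows in total.
Repeated bigrams (each contributes count−1 duplicates):
  stand were: 2
  were stand: 2
2 duplicate windows → 13 − 2 = 11 distinct.

11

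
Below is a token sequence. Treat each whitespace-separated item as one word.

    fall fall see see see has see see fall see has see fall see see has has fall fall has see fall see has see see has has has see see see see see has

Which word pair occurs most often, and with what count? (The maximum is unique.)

"see see", 9 times

Bigram frequencies (highest first):
  see see: 9
  see has: 6
  has see: 5
  fall see: 4
  see fall: 3
  has has: 3
  … (3 more, each ≤ 2)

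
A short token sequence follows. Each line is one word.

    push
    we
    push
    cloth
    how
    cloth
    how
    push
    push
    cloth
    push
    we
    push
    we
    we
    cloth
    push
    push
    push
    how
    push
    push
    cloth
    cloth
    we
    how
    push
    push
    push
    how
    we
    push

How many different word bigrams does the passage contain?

32 tokens → 31 bigram windows in total.
Repeated bigrams (each contributes count−1 duplicates):
  push push: 6
  how push: 3
  push cloth: 3
  push we: 3
  we push: 3
  cloth how: 2
  cloth push: 2
  push how: 2
16 duplicate windows → 31 − 16 = 15 distinct.

15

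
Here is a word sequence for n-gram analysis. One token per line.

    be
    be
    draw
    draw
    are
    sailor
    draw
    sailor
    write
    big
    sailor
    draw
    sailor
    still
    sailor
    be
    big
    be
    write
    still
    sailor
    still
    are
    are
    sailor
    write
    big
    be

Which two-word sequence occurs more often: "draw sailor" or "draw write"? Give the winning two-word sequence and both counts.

"draw sailor": 2 occurrences
"draw write": 0 occurrences

"draw sailor" (2 vs 0)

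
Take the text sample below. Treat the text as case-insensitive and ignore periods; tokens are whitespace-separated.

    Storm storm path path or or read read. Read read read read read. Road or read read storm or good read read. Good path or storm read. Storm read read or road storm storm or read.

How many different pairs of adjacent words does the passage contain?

36 tokens → 35 bigram windows in total.
Repeated bigrams (each contributes count−1 duplicates):
  read read: 9
  or read: 3
  path or: 2
  read storm: 2
  storm or: 2
  storm read: 2
  storm storm: 2
15 duplicate windows → 35 − 15 = 20 distinct.

20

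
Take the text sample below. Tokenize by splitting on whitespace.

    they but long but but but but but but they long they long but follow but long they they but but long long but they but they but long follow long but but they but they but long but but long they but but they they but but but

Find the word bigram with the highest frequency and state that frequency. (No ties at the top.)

"but but", 11 times

Bigram frequencies (highest first):
  but but: 11
  they but: 8
  but long: 6
  but they: 6
  long but: 5
  long they: 3
  … (7 more, each ≤ 2)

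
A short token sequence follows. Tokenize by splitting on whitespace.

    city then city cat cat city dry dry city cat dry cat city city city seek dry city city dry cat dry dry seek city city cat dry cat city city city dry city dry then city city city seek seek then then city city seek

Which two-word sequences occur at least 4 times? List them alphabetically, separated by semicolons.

Bigram counts meeting the condition (at least 4 times):
  city city: 9
  city dry: 4

city city; city dry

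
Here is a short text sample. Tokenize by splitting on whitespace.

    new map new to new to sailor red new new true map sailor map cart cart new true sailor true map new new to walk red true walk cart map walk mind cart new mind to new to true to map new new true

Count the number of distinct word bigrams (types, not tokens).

31

44 tokens → 43 bigram windows in total.
Repeated bigrams (each contributes count−1 duplicates):
  new to: 4
  map new: 3
  new new: 3
  new true: 3
  cart new: 2
  to new: 2
  true map: 2
12 duplicate windows → 43 − 12 = 31 distinct.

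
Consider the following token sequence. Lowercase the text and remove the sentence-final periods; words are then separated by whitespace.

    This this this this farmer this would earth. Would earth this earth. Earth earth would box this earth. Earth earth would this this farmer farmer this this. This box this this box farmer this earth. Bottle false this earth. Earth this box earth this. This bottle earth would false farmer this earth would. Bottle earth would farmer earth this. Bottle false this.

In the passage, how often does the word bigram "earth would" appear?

6

Scanning the 61 overlapping bigram windows for "earth would":
  position 8–9: earth would
  position 14–15: earth would
  position 20–21: earth would
  position 47–48: earth would
  position 52–53: earth would
  position 55–56: earth would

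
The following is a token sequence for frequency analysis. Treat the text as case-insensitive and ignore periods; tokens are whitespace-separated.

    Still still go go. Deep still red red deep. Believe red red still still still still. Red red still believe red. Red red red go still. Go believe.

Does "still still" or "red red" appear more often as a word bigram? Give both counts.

"still still": 4 occurrences
"red red": 6 occurrences

"red red" (6 vs 4)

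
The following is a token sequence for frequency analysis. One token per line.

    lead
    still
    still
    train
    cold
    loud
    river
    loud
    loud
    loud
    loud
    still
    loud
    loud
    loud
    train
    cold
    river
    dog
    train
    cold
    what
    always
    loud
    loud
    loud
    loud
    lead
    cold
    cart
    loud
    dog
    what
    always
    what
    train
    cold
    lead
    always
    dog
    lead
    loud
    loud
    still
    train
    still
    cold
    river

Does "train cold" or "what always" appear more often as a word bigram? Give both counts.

"train cold" (4 vs 2)

"train cold": 4 occurrences
"what always": 2 occurrences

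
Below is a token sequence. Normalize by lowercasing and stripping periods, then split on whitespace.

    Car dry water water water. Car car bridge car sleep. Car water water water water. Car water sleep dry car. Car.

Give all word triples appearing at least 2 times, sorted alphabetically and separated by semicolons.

Trigram counts meeting the condition (at least 2 times):
  water water car: 2
  water water water: 3

water water car; water water water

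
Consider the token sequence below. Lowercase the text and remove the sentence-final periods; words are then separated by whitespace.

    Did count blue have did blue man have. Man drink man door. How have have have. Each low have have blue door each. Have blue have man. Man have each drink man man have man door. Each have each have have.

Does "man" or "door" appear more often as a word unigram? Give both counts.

"man" (8 vs 3)

"man": 8 occurrences
"door": 3 occurrences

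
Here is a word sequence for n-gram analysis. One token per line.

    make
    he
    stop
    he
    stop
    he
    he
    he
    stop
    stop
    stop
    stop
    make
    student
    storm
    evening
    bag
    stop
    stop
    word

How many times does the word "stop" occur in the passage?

8

Scanning the 20 tokens for "stop":
  position 3: stop
  position 5: stop
  position 9: stop
  position 10: stop
  position 11: stop
  position 12: stop
  position 18: stop
  position 19: stop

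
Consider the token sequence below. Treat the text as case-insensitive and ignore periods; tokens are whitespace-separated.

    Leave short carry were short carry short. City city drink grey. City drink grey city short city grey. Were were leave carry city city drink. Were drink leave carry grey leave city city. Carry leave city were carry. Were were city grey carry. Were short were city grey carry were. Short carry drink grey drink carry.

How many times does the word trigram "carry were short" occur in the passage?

Scanning the 54 overlapping trigram windows for "carry were short":
  position 3–5: carry were short
  position 43–45: carry were short
  position 49–51: carry were short

3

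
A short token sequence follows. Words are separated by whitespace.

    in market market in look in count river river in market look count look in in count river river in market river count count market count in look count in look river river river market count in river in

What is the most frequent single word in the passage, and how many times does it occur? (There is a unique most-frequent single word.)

"in", 11 times

Unigram frequencies (highest first):
  in: 11
  river: 9
  count: 8
  market: 6
  look: 5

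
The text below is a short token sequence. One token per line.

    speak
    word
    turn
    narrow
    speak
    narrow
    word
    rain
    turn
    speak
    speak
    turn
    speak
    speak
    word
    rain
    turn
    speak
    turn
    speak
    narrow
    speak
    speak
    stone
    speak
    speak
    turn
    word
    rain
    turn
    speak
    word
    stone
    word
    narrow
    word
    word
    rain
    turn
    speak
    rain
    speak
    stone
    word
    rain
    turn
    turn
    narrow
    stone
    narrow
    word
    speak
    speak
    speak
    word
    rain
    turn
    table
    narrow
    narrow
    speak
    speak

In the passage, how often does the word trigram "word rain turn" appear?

6

Scanning the 60 overlapping trigram windows for "word rain turn":
  position 7–9: word rain turn
  position 15–17: word rain turn
  position 28–30: word rain turn
  position 37–39: word rain turn
  position 44–46: word rain turn
  position 55–57: word rain turn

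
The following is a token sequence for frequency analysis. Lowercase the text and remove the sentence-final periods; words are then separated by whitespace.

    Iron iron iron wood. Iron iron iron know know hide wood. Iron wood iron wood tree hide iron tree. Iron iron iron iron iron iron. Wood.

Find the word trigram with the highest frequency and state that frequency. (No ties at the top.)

"iron iron iron", 6 times

Trigram frequencies (highest first):
  iron iron iron: 6
  iron iron wood: 2
  iron wood iron: 2
  wood iron wood: 2
  wood iron iron: 1
  iron iron know: 1
  … (10 more, each ≤ 1)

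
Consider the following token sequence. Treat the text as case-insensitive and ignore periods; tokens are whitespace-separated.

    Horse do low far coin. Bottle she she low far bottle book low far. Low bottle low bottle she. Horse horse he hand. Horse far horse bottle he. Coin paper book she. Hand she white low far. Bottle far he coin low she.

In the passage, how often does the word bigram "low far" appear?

Scanning the 42 overlapping bigram windows for "low far":
  position 3–4: low far
  position 9–10: low far
  position 13–14: low far
  position 36–37: low far

4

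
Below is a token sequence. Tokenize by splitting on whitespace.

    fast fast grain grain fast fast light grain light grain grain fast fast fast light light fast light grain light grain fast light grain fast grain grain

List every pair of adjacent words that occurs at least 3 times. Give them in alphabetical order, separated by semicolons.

fast fast; fast light; grain fast; grain grain; light grain

Bigram counts meeting the condition (at least 3 times):
  fast fast: 4
  fast light: 4
  grain fast: 4
  grain grain: 3
  light grain: 5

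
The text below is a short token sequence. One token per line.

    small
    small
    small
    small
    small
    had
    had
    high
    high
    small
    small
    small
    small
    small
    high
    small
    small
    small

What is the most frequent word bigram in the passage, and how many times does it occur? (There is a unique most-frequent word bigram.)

"small small", 10 times

Bigram frequencies (highest first):
  small small: 10
  high small: 2
  small had: 1
  had had: 1
  had high: 1
  high high: 1
  … (1 more, each ≤ 1)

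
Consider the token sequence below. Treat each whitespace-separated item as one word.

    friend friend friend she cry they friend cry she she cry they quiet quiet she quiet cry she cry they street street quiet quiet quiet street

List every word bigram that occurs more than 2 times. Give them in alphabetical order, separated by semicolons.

cry they; quiet quiet; she cry

Bigram counts meeting the condition (more than 2 times):
  cry they: 3
  quiet quiet: 3
  she cry: 3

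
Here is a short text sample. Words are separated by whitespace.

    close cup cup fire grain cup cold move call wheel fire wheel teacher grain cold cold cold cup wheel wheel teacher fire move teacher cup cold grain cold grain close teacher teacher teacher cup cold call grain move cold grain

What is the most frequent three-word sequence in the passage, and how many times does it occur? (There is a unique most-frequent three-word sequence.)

Trigram frequencies (highest first):
  teacher cup cold: 2
  close cup cup: 1
  cup cup fire: 1
  cup fire grain: 1
  fire grain cup: 1
  grain cup cold: 1
  … (31 more, each ≤ 1)

"teacher cup cold", 2 times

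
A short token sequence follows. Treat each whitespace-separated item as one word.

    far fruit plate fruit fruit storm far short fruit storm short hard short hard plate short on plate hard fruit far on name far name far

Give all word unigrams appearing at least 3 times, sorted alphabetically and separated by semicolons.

far; fruit; hard; plate; short

Unigram counts meeting the condition (at least 3 times):
  far: 5
  fruit: 5
  hard: 3
  plate: 3
  short: 4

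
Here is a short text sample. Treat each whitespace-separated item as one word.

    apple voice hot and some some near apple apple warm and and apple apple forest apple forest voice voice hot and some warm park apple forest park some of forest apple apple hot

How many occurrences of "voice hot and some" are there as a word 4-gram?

Scanning the 30 overlapping 4-gram windows for "voice hot and some":
  position 2–5: voice hot and some
  position 19–22: voice hot and some

2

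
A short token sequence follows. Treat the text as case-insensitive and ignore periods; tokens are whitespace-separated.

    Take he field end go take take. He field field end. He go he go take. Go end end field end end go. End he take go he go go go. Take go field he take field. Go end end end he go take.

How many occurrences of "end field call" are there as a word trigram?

0

Scanning the 42 overlapping trigram windows for "end field call":
  (none found)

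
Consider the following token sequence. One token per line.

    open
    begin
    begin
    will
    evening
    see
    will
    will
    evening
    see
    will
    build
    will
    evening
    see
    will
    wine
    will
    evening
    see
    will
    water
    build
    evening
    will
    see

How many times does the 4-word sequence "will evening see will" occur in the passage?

Scanning the 23 overlapping 4-gram windows for "will evening see will":
  position 4–7: will evening see will
  position 8–11: will evening see will
  position 13–16: will evening see will
  position 18–21: will evening see will

4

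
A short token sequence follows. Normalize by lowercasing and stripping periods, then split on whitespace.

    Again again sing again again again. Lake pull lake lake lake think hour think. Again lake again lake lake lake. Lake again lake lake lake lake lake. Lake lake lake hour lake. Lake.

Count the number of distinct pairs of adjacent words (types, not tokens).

14

33 tokens → 32 bigram windows in total.
Repeated bigrams (each contributes count−1 duplicates):
  lake lake: 13
  again lake: 4
  again again: 3
  lake again: 2
18 duplicate windows → 32 − 18 = 14 distinct.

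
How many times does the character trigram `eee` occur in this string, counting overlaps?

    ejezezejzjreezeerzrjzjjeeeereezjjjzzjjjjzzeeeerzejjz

4

Sliding a length-3 window over the 52 characters (50 positions):
  position 24–26: eee
  position 25–27: eee
  position 43–45: eee
  position 44–46: eee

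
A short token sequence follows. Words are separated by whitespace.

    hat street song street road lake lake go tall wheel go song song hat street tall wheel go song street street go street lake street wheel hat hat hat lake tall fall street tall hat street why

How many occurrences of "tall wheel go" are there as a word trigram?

2

Scanning the 35 overlapping trigram windows for "tall wheel go":
  position 9–11: tall wheel go
  position 16–18: tall wheel go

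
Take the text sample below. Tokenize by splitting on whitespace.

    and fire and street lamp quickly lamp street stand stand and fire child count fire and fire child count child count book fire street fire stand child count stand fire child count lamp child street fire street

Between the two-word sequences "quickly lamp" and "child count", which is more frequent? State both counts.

"child count" (5 vs 1)

"quickly lamp": 1 occurrence
"child count": 5 occurrences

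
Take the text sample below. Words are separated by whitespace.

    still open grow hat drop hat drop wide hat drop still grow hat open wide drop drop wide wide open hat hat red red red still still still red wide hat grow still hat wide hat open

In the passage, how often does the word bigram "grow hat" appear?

2

Scanning the 36 overlapping bigram windows for "grow hat":
  position 3–4: grow hat
  position 12–13: grow hat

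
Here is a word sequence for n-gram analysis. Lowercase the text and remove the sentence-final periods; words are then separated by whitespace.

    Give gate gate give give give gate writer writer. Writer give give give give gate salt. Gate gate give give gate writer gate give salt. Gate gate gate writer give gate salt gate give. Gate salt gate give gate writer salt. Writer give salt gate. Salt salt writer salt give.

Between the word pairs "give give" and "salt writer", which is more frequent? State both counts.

"give give": 6 occurrences
"salt writer": 2 occurrences

"give give" (6 vs 2)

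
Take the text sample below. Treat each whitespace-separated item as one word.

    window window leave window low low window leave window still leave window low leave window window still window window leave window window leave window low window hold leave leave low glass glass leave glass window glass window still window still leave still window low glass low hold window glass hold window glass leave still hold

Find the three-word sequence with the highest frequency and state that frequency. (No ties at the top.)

Trigram frequencies (highest first):
  window leave window: 4
  window window leave: 3
  leave window low: 3
  window still leave: 2
  leave window window: 2
  window still window: 2
  … (36 more, each ≤ 2)

"window leave window", 4 times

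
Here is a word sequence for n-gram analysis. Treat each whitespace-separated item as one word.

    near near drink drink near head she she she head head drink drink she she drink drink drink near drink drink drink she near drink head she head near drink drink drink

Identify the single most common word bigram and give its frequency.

"drink drink", 8 times

Bigram frequencies (highest first):
  drink drink: 8
  near drink: 4
  she she: 3
  drink near: 2
  head she: 2
  she head: 2
  … (9 more, each ≤ 2)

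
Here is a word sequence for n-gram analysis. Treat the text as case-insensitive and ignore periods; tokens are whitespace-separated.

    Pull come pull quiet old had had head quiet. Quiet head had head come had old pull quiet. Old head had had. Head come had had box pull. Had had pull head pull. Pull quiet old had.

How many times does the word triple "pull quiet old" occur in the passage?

Scanning the 35 overlapping trigram windows for "pull quiet old":
  position 3–5: pull quiet old
  position 17–19: pull quiet old
  position 34–36: pull quiet old

3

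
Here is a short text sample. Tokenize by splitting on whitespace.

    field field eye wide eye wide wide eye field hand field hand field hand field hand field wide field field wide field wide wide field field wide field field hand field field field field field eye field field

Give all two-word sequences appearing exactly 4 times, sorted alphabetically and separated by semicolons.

field wide; wide field

Bigram counts meeting the condition (exactly 4 times):
  field wide: 4
  wide field: 4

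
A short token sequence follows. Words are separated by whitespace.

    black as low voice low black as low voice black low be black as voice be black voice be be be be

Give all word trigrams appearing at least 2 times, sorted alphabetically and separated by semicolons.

as low voice; be be be; black as low

Trigram counts meeting the condition (at least 2 times):
  as low voice: 2
  be be be: 2
  black as low: 2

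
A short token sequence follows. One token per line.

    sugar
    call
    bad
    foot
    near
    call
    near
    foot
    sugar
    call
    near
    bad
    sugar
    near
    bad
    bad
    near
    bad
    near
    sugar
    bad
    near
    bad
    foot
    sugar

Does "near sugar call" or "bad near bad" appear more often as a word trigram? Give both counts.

"near sugar call": 0 occurrences
"bad near bad": 2 occurrences

"bad near bad" (2 vs 0)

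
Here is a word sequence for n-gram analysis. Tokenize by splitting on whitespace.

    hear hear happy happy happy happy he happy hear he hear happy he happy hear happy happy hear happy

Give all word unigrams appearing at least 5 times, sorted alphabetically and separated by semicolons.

Unigram counts meeting the condition (at least 5 times):
  happy: 10
  hear: 6

happy; hear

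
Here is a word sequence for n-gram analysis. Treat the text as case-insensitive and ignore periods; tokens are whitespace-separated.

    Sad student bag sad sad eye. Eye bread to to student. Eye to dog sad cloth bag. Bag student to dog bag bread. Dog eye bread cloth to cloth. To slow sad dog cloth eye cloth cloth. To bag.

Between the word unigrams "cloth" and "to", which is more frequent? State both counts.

"to" (7 vs 6)

"cloth": 6 occurrences
"to": 7 occurrences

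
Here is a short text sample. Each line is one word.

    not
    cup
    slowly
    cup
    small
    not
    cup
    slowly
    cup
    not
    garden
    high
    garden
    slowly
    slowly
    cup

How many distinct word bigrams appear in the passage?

16 tokens → 15 bigram windows in total.
Repeated bigrams (each contributes count−1 duplicates):
  slowly cup: 3
  cup slowly: 2
  not cup: 2
4 duplicate windows → 15 − 4 = 11 distinct.

11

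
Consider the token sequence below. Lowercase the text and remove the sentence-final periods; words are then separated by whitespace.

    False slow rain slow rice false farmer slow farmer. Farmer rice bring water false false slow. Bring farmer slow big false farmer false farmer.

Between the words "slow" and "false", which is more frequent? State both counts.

"slow": 5 occurrences
"false": 6 occurrences

"false" (6 vs 5)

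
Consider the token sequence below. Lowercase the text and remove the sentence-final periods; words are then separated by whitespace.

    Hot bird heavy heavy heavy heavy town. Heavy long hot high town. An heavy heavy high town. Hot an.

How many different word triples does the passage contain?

16

19 tokens → 17 trigram windows in total.
Repeated trigrams (each contributes count−1 duplicates):
  heavy heavy heavy: 2
1 duplicate windows → 17 − 1 = 16 distinct.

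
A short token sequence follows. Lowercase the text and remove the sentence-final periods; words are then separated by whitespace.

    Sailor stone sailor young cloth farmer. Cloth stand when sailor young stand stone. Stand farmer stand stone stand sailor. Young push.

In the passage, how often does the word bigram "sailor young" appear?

Scanning the 20 overlapping bigram windows for "sailor young":
  position 3–4: sailor young
  position 10–11: sailor young
  position 19–20: sailor young

3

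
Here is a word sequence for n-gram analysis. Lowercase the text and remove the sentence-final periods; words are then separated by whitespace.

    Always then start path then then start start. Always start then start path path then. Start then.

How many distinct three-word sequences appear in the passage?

17 tokens → 15 trigram windows in total.
Repeated trigrams (each contributes count−1 duplicates):
  then start path: 2
1 duplicate windows → 15 − 1 = 14 distinct.

14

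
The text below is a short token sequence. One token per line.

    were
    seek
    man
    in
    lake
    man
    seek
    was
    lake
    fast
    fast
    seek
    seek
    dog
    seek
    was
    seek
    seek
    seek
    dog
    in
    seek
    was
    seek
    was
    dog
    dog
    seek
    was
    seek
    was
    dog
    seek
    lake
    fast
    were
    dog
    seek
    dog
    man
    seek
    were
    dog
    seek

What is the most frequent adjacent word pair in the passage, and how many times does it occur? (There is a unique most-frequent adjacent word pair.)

Bigram frequencies (highest first):
  seek was: 6
  dog seek: 5
  seek seek: 3
  seek dog: 3
  was seek: 3
  man seek: 2
  … (18 more, each ≤ 2)

"seek was", 6 times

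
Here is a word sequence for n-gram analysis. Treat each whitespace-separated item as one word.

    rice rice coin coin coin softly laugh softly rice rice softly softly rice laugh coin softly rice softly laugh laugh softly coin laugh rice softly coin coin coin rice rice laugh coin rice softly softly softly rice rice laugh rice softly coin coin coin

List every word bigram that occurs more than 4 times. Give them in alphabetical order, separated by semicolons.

Bigram counts meeting the condition (more than 4 times):
  coin coin: 6
  rice softly: 5

coin coin; rice softly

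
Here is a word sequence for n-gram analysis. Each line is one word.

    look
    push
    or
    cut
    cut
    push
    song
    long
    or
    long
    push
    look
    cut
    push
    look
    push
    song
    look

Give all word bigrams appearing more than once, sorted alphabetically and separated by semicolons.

cut push; look push; push look; push song

Bigram counts meeting the condition (more than once):
  cut push: 2
  look push: 2
  push look: 2
  push song: 2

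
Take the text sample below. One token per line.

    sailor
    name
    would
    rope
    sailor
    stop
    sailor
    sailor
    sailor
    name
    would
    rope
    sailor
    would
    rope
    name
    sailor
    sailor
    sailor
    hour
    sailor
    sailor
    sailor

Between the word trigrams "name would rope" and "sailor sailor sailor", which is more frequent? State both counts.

"name would rope": 2 occurrences
"sailor sailor sailor": 3 occurrences

"sailor sailor sailor" (3 vs 2)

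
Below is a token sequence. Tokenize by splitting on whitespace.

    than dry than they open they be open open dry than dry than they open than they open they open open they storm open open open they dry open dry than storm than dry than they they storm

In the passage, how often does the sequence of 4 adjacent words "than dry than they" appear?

Scanning the 35 overlapping 4-gram windows for "than dry than they":
  position 1–4: than dry than they
  position 11–14: than dry than they
  position 33–36: than dry than they

3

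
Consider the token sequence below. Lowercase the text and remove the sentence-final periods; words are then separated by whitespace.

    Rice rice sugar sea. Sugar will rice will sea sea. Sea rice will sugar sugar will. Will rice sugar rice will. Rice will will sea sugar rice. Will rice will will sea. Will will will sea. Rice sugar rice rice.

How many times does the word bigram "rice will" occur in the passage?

Scanning the 39 overlapping bigram windows for "rice will":
  position 7–8: rice will
  position 12–13: rice will
  position 20–21: rice will
  position 22–23: rice will
  position 27–28: rice will
  position 29–30: rice will

6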